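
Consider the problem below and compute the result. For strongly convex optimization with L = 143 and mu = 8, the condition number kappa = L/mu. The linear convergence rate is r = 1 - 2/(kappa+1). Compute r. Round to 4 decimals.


Step 1: Compute the condition number.
kappa = L/mu = 143/8 = 17.875
Step 2: Compute the convergence rate.
r = 1 - 2/(kappa + 1) = 1 - 2*mu/(L + mu) = (L - mu)/(L + mu) = 135/151 = 0.894


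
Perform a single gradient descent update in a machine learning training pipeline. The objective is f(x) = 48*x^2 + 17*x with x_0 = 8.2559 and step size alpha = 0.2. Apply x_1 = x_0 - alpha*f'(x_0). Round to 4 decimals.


We compute the gradient at x_0 and apply the update.
f'(x) = 96*x + 17
f'(8.2559) = 96*8.2559 + 17 = 809.5664
x_1 = 8.2559 - 0.2*809.5664 = -153.6574


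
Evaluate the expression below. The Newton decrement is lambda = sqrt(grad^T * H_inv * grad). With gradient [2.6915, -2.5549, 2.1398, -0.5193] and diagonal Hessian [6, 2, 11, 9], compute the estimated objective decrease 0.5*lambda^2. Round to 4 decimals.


Step 1: H is diagonal, so H^(-1) * g = [0.4486, -1.2775, 0.1945, -0.0577].
Step 2: g^T H^(-1) g = sum_i g_i^2 / H_ii
  = (2.6915)^2/6 + (-2.5549)^2/2 + (2.1398)^2/11 + (-0.5193)^2/9
  = 1.2074 + 3.2638 + 0.4162 + 0.03 = 4.9173
Step 3: Objective decrease = 0.5 * g^T H^(-1) g = 2.4587


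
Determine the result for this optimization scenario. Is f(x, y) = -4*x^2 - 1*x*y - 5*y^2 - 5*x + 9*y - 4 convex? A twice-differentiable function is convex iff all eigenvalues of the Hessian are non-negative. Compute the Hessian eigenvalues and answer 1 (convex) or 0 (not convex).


The Hessian of f(x,y) = -4*x^2 - 1*x*y - 5*y^2 - 5*x + 9*y - 4 is:
H = [[-8, -1], [-1, -10]]
Trace = -8 - 10 = -18
Determinant = -8*-10 - (-1)^2 = 79
Discriminant = (-18)^2 - 4*79 = 8.0
Eigenvalues: lambda_1 = -10.4142, lambda_2 = -7.5858
The function is not convex.

0


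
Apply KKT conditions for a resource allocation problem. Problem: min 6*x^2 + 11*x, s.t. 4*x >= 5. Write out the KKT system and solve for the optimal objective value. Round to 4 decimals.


Step 1: Try lambda = 0 (constraint inactive).
x_unc = -11/(2*6) = -0.9167
Check: 4*-0.9167 = -3.6668 < 5 -- violated!
Step 2: Constraint must be active: 4*x = 5
x* = 5/4 = 1.25
lambda = (2*6*1.25 + 11)/4 = 6.5
Step 3: Compute optimal value.
f(x*) = 6*1.25^2 + 11*1.25 = 23.125


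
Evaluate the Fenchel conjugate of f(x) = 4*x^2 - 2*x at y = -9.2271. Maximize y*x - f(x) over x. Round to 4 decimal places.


f*(y) = sup_x {y*x - a*x^2 - b*x} = sup_x {(y-b)*x - a*x^2}
FOC: (y - b) - 2a*x = 0 => x* = (y - b)/(2a)
x* = (-9.2271 + 2)/(2*4) = -0.9034
f*(-9.2271) = (y-b)^2/(4a) = (-9.2271 + 2)^2/(4*4)
= 52.231/16 = 3.2644


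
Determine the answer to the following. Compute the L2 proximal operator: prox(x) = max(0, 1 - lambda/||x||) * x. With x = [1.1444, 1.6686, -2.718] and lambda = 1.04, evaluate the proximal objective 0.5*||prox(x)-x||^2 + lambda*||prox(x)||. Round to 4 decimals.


Step 1: Compute ||x||.
||x|| = 3.3884
Step 2: Compute scaling factor.
scale = max(0, 1 - 1.04/3.3884) = 0.6931
Step 3: prox(x) = [0.7932, 1.1565, -1.8838]
||prox(x)|| = 2.3484
Step 4: Proximal objective.
0.5*||prox-x||^2 = 0.5408
lambda*||prox|| = 2.4423
Total = 2.9832


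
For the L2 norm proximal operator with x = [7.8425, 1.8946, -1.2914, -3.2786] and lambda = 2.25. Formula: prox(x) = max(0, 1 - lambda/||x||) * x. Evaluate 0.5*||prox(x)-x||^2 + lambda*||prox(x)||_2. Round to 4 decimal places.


Step 1: Compute ||x||.
||x|| = 8.804
Step 2: Compute scaling factor.
scale = max(0, 1 - 2.25/8.804) = 0.7444
Step 3: prox(x) = [5.8382, 1.4104, -0.9614, -2.4407]
||prox(x)|| = 6.554
Step 4: Proximal objective.
0.5*||prox-x||^2 = 2.5313
lambda*||prox|| = 14.7465
Total = 17.2779


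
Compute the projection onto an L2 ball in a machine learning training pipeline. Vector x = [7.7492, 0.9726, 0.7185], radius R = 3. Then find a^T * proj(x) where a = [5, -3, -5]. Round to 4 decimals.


Step 1: Compute ||x|| (intermediates to 6 decimals).
||x|| = sqrt(7.7492^2 + 0.9726^2 + 0.7185^2) = 7.842977
Step 2: Project.
Since ||x|| > R, scale = R/||x|| = 3/7.842977 = 0.382508, proj(x) = scale * x
proj(x) = [2.964131, 0.372027, 0.274832]
Step 3: Dot product.
a^T * proj(x) = 5*2.964131 - 3*0.372027 - 5*0.274832 = 12.3304


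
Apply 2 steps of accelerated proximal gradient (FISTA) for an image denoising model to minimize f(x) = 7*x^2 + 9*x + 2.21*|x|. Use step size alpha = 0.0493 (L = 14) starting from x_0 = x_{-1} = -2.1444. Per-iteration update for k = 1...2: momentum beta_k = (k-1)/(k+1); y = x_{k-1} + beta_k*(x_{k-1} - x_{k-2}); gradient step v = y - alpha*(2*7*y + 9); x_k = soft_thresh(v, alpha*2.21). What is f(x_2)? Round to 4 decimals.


FISTA on f(x) = 7*x^2 + 9*x + 2.21*|x|
L = 14, alpha = 0.0493
Iteration 1: beta = 0.0, y = -2.1444 + 0.0*(-2.1444 + 2.1444) = -2.1444
  grad(y) = -21.0216, v = y - alpha*grad = -1.108
  prox(v) = soft_thresh(-1.108, 0.109) = -0.9991
Iteration 2: beta = 0.3333, y = -0.9991 + 0.3333*(-0.9991 + 2.1444) = -0.6173
  grad(y) = 0.3577, v = y - alpha*grad = -0.6349
  prox(v) = soft_thresh(-0.6349, 0.109) = -0.526
f(x_2) = 7*(-0.526)^2 + 9*(-0.526) + 2.21*|-0.526| = -1.6348


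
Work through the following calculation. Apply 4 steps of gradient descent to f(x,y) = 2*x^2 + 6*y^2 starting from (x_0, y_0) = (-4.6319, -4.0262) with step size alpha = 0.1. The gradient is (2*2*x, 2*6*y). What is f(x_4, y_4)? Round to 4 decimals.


Gradient descent on f(x,y) = 2*x^2 + 6*y^2.
Starting point: (-4.6319, -4.0262), alpha = 0.1
Step 1: grad_x = 2*2*-4.6319 = -18.5276, grad_y = 2*6*-4.0262 = -48.3144
  x_1 = -4.6319 - 0.1*-18.5276 = -2.7791
  y_1 = -4.0262 - 0.1*-48.3144 = 0.8052
Step 2: grad_x = 2*2*-2.7791 = -11.1166, grad_y = 2*6*0.8052 = 9.6629
  x_2 = -2.7791 - 0.1*-11.1166 = -1.6675
  y_2 = 0.8052 - 0.1*9.6629 = -0.161
Step 3: grad_x = 2*2*-1.6675 = -6.6699, grad_y = 2*6*-0.161 = -1.9326
  x_3 = -1.6675 - 0.1*-6.6699 = -1.0005
  y_3 = -0.161 - 0.1*-1.9326 = 0.0322
Step 4: grad_x = 2*2*-1.0005 = -4.002, grad_y = 2*6*0.0322 = 0.3865
  x_4 = -1.0005 - 0.1*-4.002 = -0.6003
  y_4 = 0.0322 - 0.1*0.3865 = -0.0064
f(-0.6003, -0.0064) = 2*(-0.6003)^2 + 6*(-0.0064)^2 = 0.721


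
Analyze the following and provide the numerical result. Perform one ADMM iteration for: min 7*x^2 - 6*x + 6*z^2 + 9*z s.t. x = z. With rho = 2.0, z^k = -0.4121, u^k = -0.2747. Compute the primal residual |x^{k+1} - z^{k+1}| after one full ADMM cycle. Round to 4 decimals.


ADMM iteration with rho = 2.0, z^k = -0.4121, u^k = -0.2747
Step 1: x-update.
Minimize 7*x^2 - 6*x + (2.0/2)*(x + 0.4121 - 0.2747)^2
FOC: (2*7 + 2.0)*x = 6 + 2.0*(-0.4121 + 0.2747)
x^{k+1} = 0.3578
Step 2: z-update.
Minimize 6*z^2 + 9*z + (2.0/2)*(0.3578 - z - 0.2747)^2
FOC: (2*6 + 2.0)*z = -9 + 2.0*(0.3578 - 0.2747)
z^{k+1} = -0.631
Step 3: u-update.
u^{k+1} = -0.2747 + 0.3578 + 0.631 = 0.7141
Step 4: Primal residual = |0.3578 + 0.631| = 0.9888


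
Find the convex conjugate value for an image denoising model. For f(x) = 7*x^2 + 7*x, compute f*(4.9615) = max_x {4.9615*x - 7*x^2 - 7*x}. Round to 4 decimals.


f*(y) = sup_x {y*x - a*x^2 - b*x} = sup_x {(y-b)*x - a*x^2}
FOC: (y - b) - 2a*x = 0 => x* = (y - b)/(2a)
x* = (4.9615 - 7)/(2*7) = -0.1456
f*(4.9615) = (y-b)^2/(4a) = (4.9615 - 7)^2/(4*7)
= 4.1555/28 = 0.1484


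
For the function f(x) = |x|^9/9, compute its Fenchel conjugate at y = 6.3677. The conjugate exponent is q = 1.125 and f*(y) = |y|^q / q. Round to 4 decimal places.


The conjugate exponent q satisfies 1/p + 1/q = 1.
p = 9, so q = 9/(9 - 1) = 1.125
|y|^q = 6.3677^1.125 = 8.0257
f*(6.3677) = 8.0257 / 1.125 = 7.1339


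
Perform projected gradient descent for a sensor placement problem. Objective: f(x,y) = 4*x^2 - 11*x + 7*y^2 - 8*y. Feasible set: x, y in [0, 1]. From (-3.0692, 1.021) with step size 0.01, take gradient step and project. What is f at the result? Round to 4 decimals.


Step 1: Compute gradient at (-3.0692, 1.021).
grad_x = 2*4*-3.0692 - 11 = -35.5536
grad_y = 2*7*1.021 - 8 = 6.294
Step 2: Gradient step.
x_raw = -3.0692 - 0.01*-35.5536 = -2.7137
y_raw = 1.021 - 0.01*6.294 = 0.9581
Step 3: Project onto [0, 1].
x_proj = clip(-2.7137) = 0.0
y_proj = clip(0.9581) = 0.9581
Step 4: Evaluate f.
f(0.0, 0.9581) = -1.2393


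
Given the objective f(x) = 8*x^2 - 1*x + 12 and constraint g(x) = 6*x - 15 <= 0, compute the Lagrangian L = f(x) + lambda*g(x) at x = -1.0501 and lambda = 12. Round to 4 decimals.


Step 1: Evaluate f(x).
f(-1.0501) = 8*(-1.0501)^2 - 1*(-1.0501) + 12 = 21.8718
Step 2: Evaluate g(x).
g(-1.0501) = 6*-1.0501 - 15 = -21.3006
Step 3: Compute Lagrangian.
L = 21.8718 + 12*-21.3006 = -233.7354


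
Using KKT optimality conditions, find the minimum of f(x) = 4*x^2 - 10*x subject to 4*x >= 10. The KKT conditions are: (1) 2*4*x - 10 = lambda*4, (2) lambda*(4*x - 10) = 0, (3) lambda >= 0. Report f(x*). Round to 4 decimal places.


Step 1: Try lambda = 0 (constraint inactive).
x_unc = 10/(2*4) = 1.25
Check: 4*1.25 = 5.0 < 10 -- violated!
Step 2: Constraint must be active: 4*x = 10
x* = 10/4 = 2.5
lambda = (2*4*2.5 - 10)/4 = 2.5
Step 3: Compute optimal value.
f(x*) = 4*2.5^2 - 10*2.5 = 0.0


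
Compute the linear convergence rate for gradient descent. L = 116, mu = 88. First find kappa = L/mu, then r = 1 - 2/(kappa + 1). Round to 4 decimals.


Step 1: Compute the condition number.
kappa = L/mu = 116/88 = 1.3182
Step 2: Compute the convergence rate.
r = 1 - 2/(kappa + 1) = 1 - 2*mu/(L + mu) = (L - mu)/(L + mu) = 28/204 = 0.1373


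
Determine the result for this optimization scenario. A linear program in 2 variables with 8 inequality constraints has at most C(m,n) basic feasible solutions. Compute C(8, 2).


Each vertex corresponds to some choice of n active constraints out of m, so the number of vertices is at most C(m, n) = m! / (n!(m-n)!).
m = 8, n = 2
Numerator: 8 * 7
Denominator: 2! = 2
C(8, 2) = 28


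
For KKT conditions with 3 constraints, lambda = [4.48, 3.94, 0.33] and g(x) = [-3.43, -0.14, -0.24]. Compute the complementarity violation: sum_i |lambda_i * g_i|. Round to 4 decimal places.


KKT complementary slackness check:
lambda_1 * g_1 = 4.48 * -3.43 = -15.3664
lambda_2 * g_2 = 3.94 * -0.14 = -0.5516
lambda_3 * g_3 = 0.33 * -0.24 = -0.0792
Total violation = 15.3664 + 0.5516 + 0.0792 = 15.9972


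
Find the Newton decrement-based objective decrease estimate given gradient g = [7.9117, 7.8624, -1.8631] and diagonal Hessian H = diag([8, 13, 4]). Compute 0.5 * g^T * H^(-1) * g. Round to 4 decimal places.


Step 1: H is diagonal, so H^(-1) * g = [0.989, 0.6048, -0.4658].
Step 2: g^T H^(-1) g = sum_i g_i^2 / H_ii
  = (7.9117)^2/8 + (7.8624)^2/13 + (-1.8631)^2/4
  = 7.8244 + 4.7552 + 0.8678 = 13.4473
Step 3: Objective decrease = 0.5 * g^T H^(-1) g = 6.7237


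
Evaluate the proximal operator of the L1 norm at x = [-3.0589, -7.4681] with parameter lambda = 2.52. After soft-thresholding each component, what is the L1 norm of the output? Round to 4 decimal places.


Soft-thresholding with lambda = 2.52:
prox(-3.0589) = sign(-3.0589)*max(|-3.0589| - 2.52, 0) = -0.5389
prox(-7.4681) = sign(-7.4681)*max(|-7.4681| - 2.52, 0) = -4.9481
prox(x) = [-0.5389, -4.9481]
||prox(x)||_1 = 0.5389 + 4.9481 = 5.487


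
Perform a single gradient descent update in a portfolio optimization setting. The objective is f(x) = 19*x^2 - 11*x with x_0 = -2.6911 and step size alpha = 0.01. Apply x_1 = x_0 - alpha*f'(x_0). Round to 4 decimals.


We compute the gradient at x_0 and apply the update.
f'(x) = 38*x - 11
f'(-2.6911) = 38*-2.6911 - 11 = -113.2618
x_1 = -2.6911 - 0.01*-113.2618 = -1.5585


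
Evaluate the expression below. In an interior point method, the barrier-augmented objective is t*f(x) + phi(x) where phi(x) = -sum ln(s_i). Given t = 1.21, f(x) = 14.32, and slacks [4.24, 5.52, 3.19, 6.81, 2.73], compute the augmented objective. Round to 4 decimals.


Step 1: Compute log-barrier.
ln values: [1.4446, 1.7084, 1.16, 1.9184, 1.0043]
phi = -(1.4446 + 1.7084 + 1.16 + 1.9184 + 1.0043) = -7.2357
Step 2: Compute augmented objective.
t*f(x) = 1.21*14.32 = 17.3272
Total = 17.3272 - 7.2357 = 10.0915


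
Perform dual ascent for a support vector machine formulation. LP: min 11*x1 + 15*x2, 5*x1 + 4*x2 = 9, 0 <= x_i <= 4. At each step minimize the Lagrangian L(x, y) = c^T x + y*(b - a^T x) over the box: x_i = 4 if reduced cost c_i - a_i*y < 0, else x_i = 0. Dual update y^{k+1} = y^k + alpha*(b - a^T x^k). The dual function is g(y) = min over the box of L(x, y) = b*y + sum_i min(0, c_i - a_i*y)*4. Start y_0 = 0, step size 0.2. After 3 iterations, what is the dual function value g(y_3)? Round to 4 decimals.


Dual ascent for LP: min 11*x1 + 15*x2, 5*x1 + 4*x2 = 9, 0 <= x_i <= 4
Step 1: y^k = 0.0, reduced costs: (11.0, 15.0)
  x^k = (0.0, 0.0), subgradient = b - a^T x = 9.0
  y^{k+1} = 0.0 + 0.2*9.0 = 1.8
Step 2: y^k = 1.8, reduced costs: (2.0, 7.8)
  x^k = (0.0, 0.0), subgradient = b - a^T x = 9.0
  y^{k+1} = 1.8 + 0.2*9.0 = 3.6
Step 3: y^k = 3.6, reduced costs: (-7.0, 0.6)
  x^k = (4.0, 0.0), subgradient = b - a^T x = -11.0
  y^{k+1} = 3.6 + 0.2*-11.0 = 1.4
Dual objective at y_3 = 1.4: reduced costs (4.0, 9.4), box minimizer x = (0.0, 0.0)
g(y_3) = b*y + (c1 - a1*y)*x1 + (c2 - a2*y)*x2 = 9*1.4 + 4.0*0.0 + 9.4*0.0 = 12.6 + 0.0 + 0.0 = 12.6


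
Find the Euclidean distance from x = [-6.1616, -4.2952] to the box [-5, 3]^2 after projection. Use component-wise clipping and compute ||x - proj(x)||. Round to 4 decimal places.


Project each component onto [-5, 3].
clip(-6.1616) = -5.0, clip(-4.2952) = -4.2952
Projection = [-5.0, -4.2952]
Squared diffs: [1.3493, 0.0]
Distance = sqrt(1.3493) = 1.1616


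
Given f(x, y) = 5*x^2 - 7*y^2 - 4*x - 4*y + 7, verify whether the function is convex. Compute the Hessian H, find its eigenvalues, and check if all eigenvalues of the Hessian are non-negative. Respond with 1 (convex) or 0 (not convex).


The Hessian of f(x,y) = 5*x^2 - 7*y^2 - 4*x - 4*y + 7 is:
H = [[10, 0], [0, -14]]
Trace = 10 - 14 = -4
Determinant = 10*-14 - (0)^2 = -140
Discriminant = (-4)^2 - 4*-140 = 576.0
Eigenvalues: lambda_1 = -14.0, lambda_2 = 10.0
The function is not convex.

0


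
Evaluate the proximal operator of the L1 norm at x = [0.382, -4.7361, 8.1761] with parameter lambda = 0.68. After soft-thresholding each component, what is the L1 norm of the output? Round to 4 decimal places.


Soft-thresholding with lambda = 0.68:
prox(0.382) = sign(0.382)*max(|0.382| - 0.68, 0) = 0.0
prox(-4.7361) = sign(-4.7361)*max(|-4.7361| - 0.68, 0) = -4.0561
prox(8.1761) = sign(8.1761)*max(|8.1761| - 0.68, 0) = 7.4961
prox(x) = [0.0, -4.0561, 7.4961]
||prox(x)||_1 = 0.0 + 4.0561 + 7.4961 = 11.5522


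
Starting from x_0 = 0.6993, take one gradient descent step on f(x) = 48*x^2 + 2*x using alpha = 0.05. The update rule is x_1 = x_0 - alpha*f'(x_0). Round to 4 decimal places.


We compute the gradient at x_0 and apply the update.
f'(x) = 96*x + 2
f'(0.6993) = 96*0.6993 + 2 = 69.1328
x_1 = 0.6993 - 0.05*69.1328 = -2.7573


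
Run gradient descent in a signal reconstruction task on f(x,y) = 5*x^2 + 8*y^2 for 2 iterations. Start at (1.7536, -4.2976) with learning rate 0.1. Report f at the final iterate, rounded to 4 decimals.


Gradient descent on f(x,y) = 5*x^2 + 8*y^2.
Starting point: (1.7536, -4.2976), alpha = 0.1
Step 1: grad_x = 2*5*1.7536 = 17.536, grad_y = 2*8*-4.2976 = -68.7616
  x_1 = 1.7536 - 0.1*17.536 = -0.0
  y_1 = -4.2976 - 0.1*-68.7616 = 2.5786
Step 2: grad_x = 2*5*-0.0 = -0.0, grad_y = 2*8*2.5786 = 41.257
  x_2 = -0.0 - 0.1*-0.0 = 0.0
  y_2 = 2.5786 - 0.1*41.257 = -1.5471
f(0.0, -1.5471) = 5*0.0^2 + 8*(-1.5471)^2 = 19.149


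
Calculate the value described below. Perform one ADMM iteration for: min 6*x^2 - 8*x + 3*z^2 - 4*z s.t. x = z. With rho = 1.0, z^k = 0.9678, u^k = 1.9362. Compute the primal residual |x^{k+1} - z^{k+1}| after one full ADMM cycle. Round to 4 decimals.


ADMM iteration with rho = 1.0, z^k = 0.9678, u^k = 1.9362
Step 1: x-update.
Minimize 6*x^2 - 8*x + (1.0/2)*(x - 0.9678 + 1.9362)^2
FOC: (2*6 + 1.0)*x = 8 + 1.0*(0.9678 - 1.9362)
x^{k+1} = 0.5409
Step 2: z-update.
Minimize 3*z^2 - 4*z + (1.0/2)*(0.5409 - z + 1.9362)^2
FOC: (2*3 + 1.0)*z = 4 + 1.0*(0.5409 + 1.9362)
z^{k+1} = 0.9253
Step 3: u-update.
u^{k+1} = 1.9362 + 0.5409 - 0.9253 = 1.5518
Step 4: Primal residual = |0.5409 - 0.9253| = 0.3844


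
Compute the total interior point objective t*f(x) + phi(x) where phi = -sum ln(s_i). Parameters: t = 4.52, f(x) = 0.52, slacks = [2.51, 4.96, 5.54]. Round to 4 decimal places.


Step 1: Compute log-barrier.
ln values: [0.9203, 1.6014, 1.712]
phi = -(0.9203 + 1.6014 + 1.712) = -4.2337
Step 2: Compute augmented objective.
t*f(x) = 4.52*0.52 = 2.3504
Total = 2.3504 - 4.2337 = -1.8833


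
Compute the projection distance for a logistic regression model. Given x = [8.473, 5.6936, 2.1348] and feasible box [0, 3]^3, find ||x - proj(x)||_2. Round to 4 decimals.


Project each component onto [0, 3].
clip(8.473) = 3.0, clip(5.6936) = 3.0, clip(2.1348) = 2.1348
Projection = [3.0, 3.0, 2.1348]
Squared diffs: [29.9537, 7.2555, 0.0]
Distance = sqrt(37.2092) = 6.0999


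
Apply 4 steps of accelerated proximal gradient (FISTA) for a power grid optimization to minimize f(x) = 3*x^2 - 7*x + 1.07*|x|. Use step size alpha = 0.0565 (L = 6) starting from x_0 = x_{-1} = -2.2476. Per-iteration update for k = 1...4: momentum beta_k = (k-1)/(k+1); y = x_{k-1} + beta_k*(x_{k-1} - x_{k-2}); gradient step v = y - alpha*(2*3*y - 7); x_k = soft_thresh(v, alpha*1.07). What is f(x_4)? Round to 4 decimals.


FISTA on f(x) = 3*x^2 - 7*x + 1.07*|x|
L = 6, alpha = 0.0565
Iteration 1: beta = 0.0, y = -2.2476 + 0.0*(-2.2476 + 2.2476) = -2.2476
  grad(y) = -20.4856, v = y - alpha*grad = -1.0902
  prox(v) = soft_thresh(-1.0902, 0.0605) = -1.0297
Iteration 2: beta = 0.3333, y = -1.0297 + 0.3333*(-1.0297 + 2.2476) = -0.6237
  grad(y) = -10.7425, v = y - alpha*grad = -0.0168
  prox(v) = soft_thresh(-0.0168, 0.0605) = 0.0
Iteration 3: beta = 0.5, y = 0.0 + 0.5*(0.0 + 1.0297) = 0.5149
  grad(y) = -3.9109, v = y - alpha*grad = 0.7358
  prox(v) = soft_thresh(0.7358, 0.0605) = 0.6754
Iteration 4: beta = 0.6, y = 0.6754 + 0.6*(0.6754 - 0.0) = 1.0806
  grad(y) = -0.5165, v = y - alpha*grad = 1.1098
  prox(v) = soft_thresh(1.1098, 0.0605) = 1.0493
f(x_4) = 3*1.0493^2 - 7*1.0493 + 1.07*|1.0493| = -2.9193


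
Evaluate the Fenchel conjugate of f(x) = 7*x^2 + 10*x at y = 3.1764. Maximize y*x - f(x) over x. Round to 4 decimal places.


f*(y) = sup_x {y*x - a*x^2 - b*x} = sup_x {(y-b)*x - a*x^2}
FOC: (y - b) - 2a*x = 0 => x* = (y - b)/(2a)
x* = (3.1764 - 10)/(2*7) = -0.4874
f*(3.1764) = (y-b)^2/(4a) = (3.1764 - 10)^2/(4*7)
= 46.5615/28 = 1.6629


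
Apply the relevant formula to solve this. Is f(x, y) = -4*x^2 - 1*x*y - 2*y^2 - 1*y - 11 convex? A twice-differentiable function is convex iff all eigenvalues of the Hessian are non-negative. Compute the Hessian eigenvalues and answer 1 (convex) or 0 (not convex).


The Hessian of f(x,y) = -4*x^2 - 1*x*y - 2*y^2 - 1*y - 11 is:
H = [[-8, -1], [-1, -4]]
Trace = -8 - 4 = -12
Determinant = -8*-4 - (-1)^2 = 31
Discriminant = (-12)^2 - 4*31 = 20.0
Eigenvalues: lambda_1 = -8.2361, lambda_2 = -3.7639
The function is not convex.

0


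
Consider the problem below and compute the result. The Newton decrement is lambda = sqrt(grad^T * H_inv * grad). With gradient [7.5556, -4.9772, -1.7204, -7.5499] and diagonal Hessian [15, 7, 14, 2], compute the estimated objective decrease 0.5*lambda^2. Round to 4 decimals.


Step 1: H is diagonal, so H^(-1) * g = [0.5037, -0.711, -0.1229, -3.775].
Step 2: g^T H^(-1) g = sum_i g_i^2 / H_ii
  = (7.5556)^2/15 + (-4.9772)^2/7 + (-1.7204)^2/14 + (-7.5499)^2/2
  = 3.8058 + 3.5389 + 0.2114 + 28.5005 = 36.0566
Step 3: Objective decrease = 0.5 * g^T H^(-1) g = 18.0283


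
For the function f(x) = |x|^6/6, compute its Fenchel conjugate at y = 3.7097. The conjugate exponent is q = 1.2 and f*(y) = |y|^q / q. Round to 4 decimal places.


The conjugate exponent q satisfies 1/p + 1/q = 1.
p = 6, so q = 6/(6 - 1) = 1.2
|y|^q = 3.7097^1.2 = 4.8218
f*(3.7097) = 4.8218 / 1.2 = 4.0181


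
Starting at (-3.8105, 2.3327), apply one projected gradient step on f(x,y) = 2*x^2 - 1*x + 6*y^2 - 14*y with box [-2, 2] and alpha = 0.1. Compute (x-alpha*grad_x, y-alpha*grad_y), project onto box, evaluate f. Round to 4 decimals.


Step 1: Compute gradient at (-3.8105, 2.3327).
grad_x = 2*2*-3.8105 - 1 = -16.242
grad_y = 2*6*2.3327 - 14 = 13.9924
Step 2: Gradient step.
x_raw = -3.8105 - 0.1*-16.242 = -2.1863
y_raw = 2.3327 - 0.1*13.9924 = 0.9335
Step 3: Project onto [-2, 2].
x_proj = clip(-2.1863) = -2.0
y_proj = clip(0.9335) = 0.9335
Step 4: Evaluate f.
f(-2.0, 0.9335) = 2.1596


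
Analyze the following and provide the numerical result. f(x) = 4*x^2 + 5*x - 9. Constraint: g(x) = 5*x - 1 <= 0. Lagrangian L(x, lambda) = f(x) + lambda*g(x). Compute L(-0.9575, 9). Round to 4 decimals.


Step 1: Evaluate f(x).
f(-0.9575) = 4*(-0.9575)^2 + 5*(-0.9575) - 9 = -10.1203
Step 2: Evaluate g(x).
g(-0.9575) = 5*-0.9575 - 1 = -5.7875
Step 3: Compute Lagrangian.
L = -10.1203 + 9*-5.7875 = -62.2078


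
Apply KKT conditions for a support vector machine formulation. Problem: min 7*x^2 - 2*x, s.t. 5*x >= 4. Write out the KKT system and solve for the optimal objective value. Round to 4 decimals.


Step 1: Try lambda = 0 (constraint inactive).
x_unc = 2/(2*7) = 0.1429
Check: 5*0.1429 = 0.7145 < 4 -- violated!
Step 2: Constraint must be active: 5*x = 4
x* = 4/5 = 0.8
lambda = (2*7*0.8 - 2)/5 = 1.84
Step 3: Compute optimal value.
f(x*) = 7*0.8^2 - 2*0.8 = 2.88


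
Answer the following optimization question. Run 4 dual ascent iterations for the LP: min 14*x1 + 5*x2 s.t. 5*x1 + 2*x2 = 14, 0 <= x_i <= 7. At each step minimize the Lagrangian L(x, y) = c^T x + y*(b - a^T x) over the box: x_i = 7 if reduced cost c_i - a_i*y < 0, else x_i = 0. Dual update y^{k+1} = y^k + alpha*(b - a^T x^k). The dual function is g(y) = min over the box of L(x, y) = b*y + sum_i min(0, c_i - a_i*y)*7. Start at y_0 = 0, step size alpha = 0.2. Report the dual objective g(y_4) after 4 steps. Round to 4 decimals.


Dual ascent for LP: min 14*x1 + 5*x2, 5*x1 + 2*x2 = 14, 0 <= x_i <= 7
Step 1: y^k = 0.0, reduced costs: (14.0, 5.0)
  x^k = (0.0, 0.0), subgradient = b - a^T x = 14.0
  y^{k+1} = 0.0 + 0.2*14.0 = 2.8
Step 2: y^k = 2.8, reduced costs: (0.0, -0.6)
  x^k = (0.0, 7.0), subgradient = b - a^T x = 0.0
  y^{k+1} = 2.8 + 0.2*0.0 = 2.8
Step 3: y^k = 2.8, reduced costs: (0.0, -0.6)
  x^k = (0.0, 7.0), subgradient = b - a^T x = 0.0
  y^{k+1} = 2.8 + 0.2*0.0 = 2.8
Step 4: y^k = 2.8, reduced costs: (0.0, -0.6)
  x^k = (0.0, 7.0), subgradient = b - a^T x = 0.0
  y^{k+1} = 2.8 + 0.2*0.0 = 2.8
Dual objective at y_4 = 2.8: reduced costs (0.0, -0.6), box minimizer x = (0.0, 7.0)
g(y_4) = b*y + (c1 - a1*y)*x1 + (c2 - a2*y)*x2 = 14*2.8 + 0.0*0.0 + (-0.6)*7.0 = 39.2 + 0.0 - 4.2 = 35.0


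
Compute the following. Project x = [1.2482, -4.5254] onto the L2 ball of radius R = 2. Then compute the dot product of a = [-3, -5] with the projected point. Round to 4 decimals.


Step 1: Compute ||x|| (intermediates to 6 decimals).
||x|| = sqrt(1.2482^2 + (-4.5254)^2) = 4.694385
Step 2: Project.
Since ||x|| > R, scale = R/||x|| = 2/4.694385 = 0.426041, proj(x) = scale * x
proj(x) = [0.531784, -1.928006]
Step 3: Dot product.
a^T * proj(x) = -3*0.531784 - 5*(-1.928006) = 8.0447


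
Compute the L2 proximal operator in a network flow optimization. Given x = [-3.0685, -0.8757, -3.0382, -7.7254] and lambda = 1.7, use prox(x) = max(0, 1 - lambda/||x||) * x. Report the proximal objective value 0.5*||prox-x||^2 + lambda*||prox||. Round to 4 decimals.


Step 1: Compute ||x||.
||x|| = 8.8935
Step 2: Compute scaling factor.
scale = max(0, 1 - 1.7/8.8935) = 0.8088
Step 3: prox(x) = [-2.482, -0.7083, -2.4574, -6.2487]
||prox(x)|| = 7.1935
Step 4: Proximal objective.
0.5*||prox-x||^2 = 1.445
lambda*||prox|| = 12.229
Total = 13.674


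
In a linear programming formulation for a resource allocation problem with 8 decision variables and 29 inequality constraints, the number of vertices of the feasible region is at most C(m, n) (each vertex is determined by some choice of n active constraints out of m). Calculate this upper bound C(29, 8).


Each vertex corresponds to some choice of n active constraints out of m, so the number of vertices is at most C(m, n) = m! / (n!(m-n)!).
m = 29, n = 8
Numerator: 29 * 28 * 27 * 26 * 25 * 24 * 23 * 22
Denominator: 8! = 40320
C(29, 8) = 4292145


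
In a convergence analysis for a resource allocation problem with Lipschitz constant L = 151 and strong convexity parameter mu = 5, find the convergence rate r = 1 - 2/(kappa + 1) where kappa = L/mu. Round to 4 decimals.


Step 1: Compute the condition number.
kappa = L/mu = 151/5 = 30.2
Step 2: Compute the convergence rate.
r = 1 - 2/(kappa + 1) = 1 - 2*mu/(L + mu) = (L - mu)/(L + mu) = 146/156 = 0.9359


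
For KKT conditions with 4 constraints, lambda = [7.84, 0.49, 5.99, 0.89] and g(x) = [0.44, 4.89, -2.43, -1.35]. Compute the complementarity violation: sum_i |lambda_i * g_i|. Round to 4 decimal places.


KKT complementary slackness check:
lambda_1 * g_1 = 7.84 * 0.44 = 3.4496
lambda_2 * g_2 = 0.49 * 4.89 = 2.3961
lambda_3 * g_3 = 5.99 * -2.43 = -14.5557
lambda_4 * g_4 = 0.89 * -1.35 = -1.2015
Total violation = 3.4496 + 2.3961 + 14.5557 + 1.2015 = 21.6029


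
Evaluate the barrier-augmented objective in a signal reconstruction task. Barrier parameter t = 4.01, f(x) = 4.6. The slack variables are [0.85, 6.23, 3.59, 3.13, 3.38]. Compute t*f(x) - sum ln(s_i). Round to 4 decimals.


Step 1: Compute log-barrier.
ln values: [-0.1625, 1.8294, 1.2782, 1.141, 1.2179]
phi = -(-0.1625 + 1.8294 + 1.2782 + 1.141 + 1.2179) = -5.3039
Step 2: Compute augmented objective.
t*f(x) = 4.01*4.6 = 18.446
Total = 18.446 - 5.3039 = 13.1421


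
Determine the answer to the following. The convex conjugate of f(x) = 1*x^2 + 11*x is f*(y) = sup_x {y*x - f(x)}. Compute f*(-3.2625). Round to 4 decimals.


f*(y) = sup_x {y*x - a*x^2 - b*x} = sup_x {(y-b)*x - a*x^2}
FOC: (y - b) - 2a*x = 0 => x* = (y - b)/(2a)
x* = (-3.2625 - 11)/(2*1) = -7.1313
f*(-3.2625) = (y-b)^2/(4a) = (-3.2625 - 11)^2/(4*1)
= 203.4189/4 = 50.8547


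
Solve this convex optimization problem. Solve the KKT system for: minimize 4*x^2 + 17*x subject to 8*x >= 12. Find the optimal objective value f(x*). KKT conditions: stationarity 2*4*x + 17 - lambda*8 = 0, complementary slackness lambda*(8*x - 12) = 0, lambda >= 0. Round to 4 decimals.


Step 1: Try lambda = 0 (constraint inactive).
x_unc = -17/(2*4) = -2.125
Check: 8*-2.125 = -17.0 < 12 -- violated!
Step 2: Constraint must be active: 8*x = 12
x* = 12/8 = 1.5
lambda = (2*4*1.5 + 17)/8 = 3.625
Step 3: Compute optimal value.
f(x*) = 4*1.5^2 + 17*1.5 = 34.5


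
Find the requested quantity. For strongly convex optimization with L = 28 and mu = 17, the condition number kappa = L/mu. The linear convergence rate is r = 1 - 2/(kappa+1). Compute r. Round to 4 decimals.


Step 1: Compute the condition number.
kappa = L/mu = 28/17 = 1.6471
Step 2: Compute the convergence rate.
r = 1 - 2/(kappa + 1) = 1 - 2*mu/(L + mu) = (L - mu)/(L + mu) = 11/45 = 0.2444


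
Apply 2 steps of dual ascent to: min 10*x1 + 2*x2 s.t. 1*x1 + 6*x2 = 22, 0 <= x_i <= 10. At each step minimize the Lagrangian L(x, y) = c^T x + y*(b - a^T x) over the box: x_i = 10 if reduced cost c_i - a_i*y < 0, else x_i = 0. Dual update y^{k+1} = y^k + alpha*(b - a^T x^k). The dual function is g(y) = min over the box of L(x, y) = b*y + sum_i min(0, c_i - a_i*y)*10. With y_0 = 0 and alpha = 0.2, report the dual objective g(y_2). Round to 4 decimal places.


Dual ascent for LP: min 10*x1 + 2*x2, 1*x1 + 6*x2 = 22, 0 <= x_i <= 10
Step 1: y^k = 0.0, reduced costs: (10.0, 2.0)
  x^k = (0.0, 0.0), subgradient = b - a^T x = 22.0
  y^{k+1} = 0.0 + 0.2*22.0 = 4.4
Step 2: y^k = 4.4, reduced costs: (5.6, -24.4)
  x^k = (0.0, 10.0), subgradient = b - a^T x = -38.0
  y^{k+1} = 4.4 + 0.2*-38.0 = -3.2
Dual objective at y_2 = -3.2: reduced costs (13.2, 21.2), box minimizer x = (0.0, 0.0)
g(y_2) = b*y + (c1 - a1*y)*x1 + (c2 - a2*y)*x2 = 22*(-3.2) + 13.2*0.0 + 21.2*0.0 = -70.4 + 0.0 + 0.0 = -70.4


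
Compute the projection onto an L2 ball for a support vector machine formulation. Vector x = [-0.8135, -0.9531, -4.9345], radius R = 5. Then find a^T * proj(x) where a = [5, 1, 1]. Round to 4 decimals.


Step 1: Compute ||x|| (intermediates to 6 decimals).
||x|| = sqrt((-0.8135)^2 + (-0.9531)^2 + (-4.9345)^2) = 5.091117
Step 2: Project.
Since ||x|| > R, scale = R/||x|| = 5/5.091117 = 0.982103, proj(x) = scale * x
proj(x) = [-0.798941, -0.936042, -4.846187]
Step 3: Dot product.
a^T * proj(x) = 5*(-0.798941) + 1*(-0.936042) + 1*(-4.846187) = -9.7769


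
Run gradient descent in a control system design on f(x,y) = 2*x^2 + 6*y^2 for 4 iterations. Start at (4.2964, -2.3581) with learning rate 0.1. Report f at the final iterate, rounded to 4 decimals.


Gradient descent on f(x,y) = 2*x^2 + 6*y^2.
Starting point: (4.2964, -2.3581), alpha = 0.1
Step 1: grad_x = 2*2*4.2964 = 17.1856, grad_y = 2*6*-2.3581 = -28.2972
  x_1 = 4.2964 - 0.1*17.1856 = 2.5778
  y_1 = -2.3581 - 0.1*-28.2972 = 0.4716
Step 2: grad_x = 2*2*2.5778 = 10.3114, grad_y = 2*6*0.4716 = 5.6594
  x_2 = 2.5778 - 0.1*10.3114 = 1.5467
  y_2 = 0.4716 - 0.1*5.6594 = -0.0943
Step 3: grad_x = 2*2*1.5467 = 6.1868, grad_y = 2*6*-0.0943 = -1.1319
  x_3 = 1.5467 - 0.1*6.1868 = 0.928
  y_3 = -0.0943 - 0.1*-1.1319 = 0.0189
Step 4: grad_x = 2*2*0.928 = 3.7121, grad_y = 2*6*0.0189 = 0.2264
  x_4 = 0.928 - 0.1*3.7121 = 0.5568
  y_4 = 0.0189 - 0.1*0.2264 = -0.0038
f(0.5568, -0.0038) = 2*0.5568^2 + 6*(-0.0038)^2 = 0.6202


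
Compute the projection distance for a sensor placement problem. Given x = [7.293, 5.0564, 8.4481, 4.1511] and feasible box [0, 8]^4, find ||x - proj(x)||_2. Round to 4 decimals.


Project each component onto [0, 8].
clip(7.293) = 7.293, clip(5.0564) = 5.0564, clip(8.4481) = 8.0, clip(4.1511) = 4.1511
Projection = [7.293, 5.0564, 8.0, 4.1511]
Squared diffs: [0.0, 0.0, 0.2008, 0.0]
Distance = sqrt(0.2008) = 0.4481


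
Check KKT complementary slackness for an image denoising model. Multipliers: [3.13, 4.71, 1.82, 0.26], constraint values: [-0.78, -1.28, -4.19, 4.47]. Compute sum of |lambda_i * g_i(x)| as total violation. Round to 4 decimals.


KKT complementary slackness check:
lambda_1 * g_1 = 3.13 * -0.78 = -2.4414
lambda_2 * g_2 = 4.71 * -1.28 = -6.0288
lambda_3 * g_3 = 1.82 * -4.19 = -7.6258
lambda_4 * g_4 = 0.26 * 4.47 = 1.1622
Total violation = 2.4414 + 6.0288 + 7.6258 + 1.1622 = 17.2582


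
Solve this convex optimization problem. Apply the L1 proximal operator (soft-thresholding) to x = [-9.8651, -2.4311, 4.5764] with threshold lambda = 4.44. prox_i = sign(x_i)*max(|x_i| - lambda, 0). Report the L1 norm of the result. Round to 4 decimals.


Soft-thresholding with lambda = 4.44:
prox(-9.8651) = sign(-9.8651)*max(|-9.8651| - 4.44, 0) = -5.4251
prox(-2.4311) = sign(-2.4311)*max(|-2.4311| - 4.44, 0) = 0.0
prox(4.5764) = sign(4.5764)*max(|4.5764| - 4.44, 0) = 0.1364
prox(x) = [-5.4251, 0.0, 0.1364]
||prox(x)||_1 = 5.4251 + 0.0 + 0.1364 = 5.5615


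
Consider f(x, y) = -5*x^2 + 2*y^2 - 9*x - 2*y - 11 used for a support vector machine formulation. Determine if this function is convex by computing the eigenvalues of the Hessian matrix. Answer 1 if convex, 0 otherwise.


The Hessian of f(x,y) = -5*x^2 + 2*y^2 - 9*x - 2*y - 11 is:
H = [[-10, 0], [0, 4]]
Trace = -10 + 4 = -6
Determinant = -10*4 - (0)^2 = -40
Discriminant = (-6)^2 - 4*-40 = 196.0
Eigenvalues: lambda_1 = -10.0, lambda_2 = 4.0
The function is not convex.

0


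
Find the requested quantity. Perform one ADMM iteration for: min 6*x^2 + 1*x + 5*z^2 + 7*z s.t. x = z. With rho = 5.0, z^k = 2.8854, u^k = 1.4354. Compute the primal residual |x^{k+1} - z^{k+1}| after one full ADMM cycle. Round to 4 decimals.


ADMM iteration with rho = 5.0, z^k = 2.8854, u^k = 1.4354
Step 1: x-update.
Minimize 6*x^2 + 1*x + (5.0/2)*(x - 2.8854 + 1.4354)^2
FOC: (2*6 + 5.0)*x = -1 + 5.0*(2.8854 - 1.4354)
x^{k+1} = 0.3676
Step 2: z-update.
Minimize 5*z^2 + 7*z + (5.0/2)*(0.3676 - z + 1.4354)^2
FOC: (2*5 + 5.0)*z = -7 + 5.0*(0.3676 + 1.4354)
z^{k+1} = 0.1343
Step 3: u-update.
u^{k+1} = 1.4354 + 0.3676 - 0.1343 = 1.6687
Step 4: Primal residual = |0.3676 - 0.1343| = 0.2333


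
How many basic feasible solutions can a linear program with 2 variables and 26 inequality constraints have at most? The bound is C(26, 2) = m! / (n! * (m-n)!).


Each vertex corresponds to some choice of n active constraints out of m, so the number of vertices is at most C(m, n) = m! / (n!(m-n)!).
m = 26, n = 2
Numerator: 26 * 25
Denominator: 2! = 2
C(26, 2) = 325


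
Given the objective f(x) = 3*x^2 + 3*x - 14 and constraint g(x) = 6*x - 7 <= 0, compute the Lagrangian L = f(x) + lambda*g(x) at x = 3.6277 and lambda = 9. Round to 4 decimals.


Step 1: Evaluate f(x).
f(3.6277) = 3*3.6277^2 + 3*3.6277 - 14 = 36.3637
Step 2: Evaluate g(x).
g(3.6277) = 6*3.6277 - 7 = 14.7662
Step 3: Compute Lagrangian.
L = 36.3637 + 9*14.7662 = 169.2595


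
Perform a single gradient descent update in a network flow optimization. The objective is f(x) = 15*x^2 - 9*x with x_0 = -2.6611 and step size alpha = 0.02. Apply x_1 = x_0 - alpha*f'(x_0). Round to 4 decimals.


We compute the gradient at x_0 and apply the update.
f'(x) = 30*x - 9
f'(-2.6611) = 30*-2.6611 - 9 = -88.833
x_1 = -2.6611 - 0.02*-88.833 = -0.8844


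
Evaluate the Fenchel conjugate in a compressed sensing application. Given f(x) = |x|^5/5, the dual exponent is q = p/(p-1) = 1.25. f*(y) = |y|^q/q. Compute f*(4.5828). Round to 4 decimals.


The conjugate exponent q satisfies 1/p + 1/q = 1.
p = 5, so q = 5/(5 - 1) = 1.25
|y|^q = 4.5828^1.25 = 6.7052
f*(4.5828) = 6.7052 / 1.25 = 5.3642


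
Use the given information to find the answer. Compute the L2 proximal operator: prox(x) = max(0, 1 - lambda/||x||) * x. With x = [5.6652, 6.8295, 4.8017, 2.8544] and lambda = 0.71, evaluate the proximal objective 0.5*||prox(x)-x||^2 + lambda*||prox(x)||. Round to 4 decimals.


Step 1: Compute ||x||.
||x|| = 10.4853
Step 2: Compute scaling factor.
scale = max(0, 1 - 0.71/10.4853) = 0.9323
Step 3: prox(x) = [5.2816, 6.367, 4.4766, 2.6611]
||prox(x)|| = 9.7753
Step 4: Proximal objective.
0.5*||prox-x||^2 = 0.2521
lambda*||prox|| = 6.9405
Total = 7.1925


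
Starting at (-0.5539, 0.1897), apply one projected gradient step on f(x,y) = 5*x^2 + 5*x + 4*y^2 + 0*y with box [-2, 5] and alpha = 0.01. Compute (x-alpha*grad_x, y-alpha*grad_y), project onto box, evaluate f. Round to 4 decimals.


Step 1: Compute gradient at (-0.5539, 0.1897).
grad_x = 2*5*-0.5539 + 5 = -0.539
grad_y = 2*4*0.1897 + 0 = 1.5176
Step 2: Gradient step.
x_raw = -0.5539 - 0.01*-0.539 = -0.5485
y_raw = 0.1897 - 0.01*1.5176 = 0.1745
Step 3: Project onto [-2, 5].
x_proj = clip(-0.5485) = -0.5485
y_proj = clip(0.1745) = 0.1745
Step 4: Evaluate f.
f(-0.5485, 0.1745) = -1.1164


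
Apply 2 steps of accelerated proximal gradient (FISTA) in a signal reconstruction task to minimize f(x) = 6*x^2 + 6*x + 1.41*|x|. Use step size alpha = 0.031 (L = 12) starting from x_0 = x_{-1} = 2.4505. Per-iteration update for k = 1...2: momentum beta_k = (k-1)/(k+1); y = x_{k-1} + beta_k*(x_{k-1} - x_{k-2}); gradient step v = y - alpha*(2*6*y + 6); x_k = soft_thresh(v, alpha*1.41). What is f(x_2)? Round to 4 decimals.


FISTA on f(x) = 6*x^2 + 6*x + 1.41*|x|
L = 12, alpha = 0.031
Iteration 1: beta = 0.0, y = 2.4505 + 0.0*(2.4505 - 2.4505) = 2.4505
  grad(y) = 35.406, v = y - alpha*grad = 1.3529
  prox(v) = soft_thresh(1.3529, 0.0437) = 1.3092
Iteration 2: beta = 0.3333, y = 1.3092 + 0.3333*(1.3092 - 2.4505) = 0.9288
  grad(y) = 17.1453, v = y - alpha*grad = 0.3973
  prox(v) = soft_thresh(0.3973, 0.0437) = 0.3536
f(x_2) = 6*0.3536^2 + 6*0.3536 + 1.41*|0.3536| = 3.3699


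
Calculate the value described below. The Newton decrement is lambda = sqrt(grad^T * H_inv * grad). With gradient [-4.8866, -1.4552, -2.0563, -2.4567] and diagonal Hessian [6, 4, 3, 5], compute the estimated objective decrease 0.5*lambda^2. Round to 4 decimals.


Step 1: H is diagonal, so H^(-1) * g = [-0.8144, -0.3638, -0.6854, -0.4913].
Step 2: g^T H^(-1) g = sum_i g_i^2 / H_ii
  = (-4.8866)^2/6 + (-1.4552)^2/4 + (-2.0563)^2/3 + (-2.4567)^2/5
  = 3.9798 + 0.5294 + 1.4095 + 1.2071 = 7.1257
Step 3: Objective decrease = 0.5 * g^T H^(-1) g = 3.5629


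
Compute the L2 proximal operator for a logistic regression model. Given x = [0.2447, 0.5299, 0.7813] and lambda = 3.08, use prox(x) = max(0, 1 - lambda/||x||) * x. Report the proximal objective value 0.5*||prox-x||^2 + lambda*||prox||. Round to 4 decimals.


Step 1: Compute ||x||.
||x|| = 0.9752
Step 2: Compute scaling factor.
scale = max(0, 1 - 3.08/0.9752) = 0.0
Step 3: prox(x) = [0.0, 0.0, 0.0]
||prox(x)|| = 0.0
Step 4: Proximal objective.
0.5*||prox-x||^2 = 0.4756
lambda*||prox|| = 0.0
Total = 0.4756


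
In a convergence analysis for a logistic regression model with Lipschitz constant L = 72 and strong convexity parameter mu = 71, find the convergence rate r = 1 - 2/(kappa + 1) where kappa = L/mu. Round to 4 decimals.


Step 1: Compute the condition number.
kappa = L/mu = 72/71 = 1.0141
Step 2: Compute the convergence rate.
r = 1 - 2/(kappa + 1) = 1 - 2*mu/(L + mu) = (L - mu)/(L + mu) = 1/143 = 0.007


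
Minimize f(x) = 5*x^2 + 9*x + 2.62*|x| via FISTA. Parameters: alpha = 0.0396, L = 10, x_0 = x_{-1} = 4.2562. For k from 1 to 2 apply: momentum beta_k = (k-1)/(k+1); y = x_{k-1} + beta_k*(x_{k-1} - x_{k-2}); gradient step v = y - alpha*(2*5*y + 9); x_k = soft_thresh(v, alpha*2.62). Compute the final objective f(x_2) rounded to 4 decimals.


FISTA on f(x) = 5*x^2 + 9*x + 2.62*|x|
L = 10, alpha = 0.0396
Iteration 1: beta = 0.0, y = 4.2562 + 0.0*(4.2562 - 4.2562) = 4.2562
  grad(y) = 51.562, v = y - alpha*grad = 2.2143
  prox(v) = soft_thresh(2.2143, 0.1038) = 2.1106
Iteration 2: beta = 0.3333, y = 2.1106 + 0.3333*(2.1106 - 4.2562) = 1.3954
  grad(y) = 22.9539, v = y - alpha*grad = 0.4864
  prox(v) = soft_thresh(0.4864, 0.1038) = 0.3827
f(x_2) = 5*0.3827^2 + 9*0.3827 + 2.62*|0.3827| = 5.1787


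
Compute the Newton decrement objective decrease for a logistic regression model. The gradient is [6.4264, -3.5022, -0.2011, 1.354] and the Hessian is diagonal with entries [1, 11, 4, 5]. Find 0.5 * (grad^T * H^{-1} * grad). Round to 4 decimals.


Step 1: H is diagonal, so H^(-1) * g = [6.4264, -0.3184, -0.0503, 0.2708].
Step 2: g^T H^(-1) g = sum_i g_i^2 / H_ii
  = (6.4264)^2/1 + (-3.5022)^2/11 + (-0.2011)^2/4 + (1.354)^2/5
  = 41.2986 + 1.115 + 0.0101 + 0.3667 = 42.7904
Step 3: Objective decrease = 0.5 * g^T H^(-1) g = 21.3952


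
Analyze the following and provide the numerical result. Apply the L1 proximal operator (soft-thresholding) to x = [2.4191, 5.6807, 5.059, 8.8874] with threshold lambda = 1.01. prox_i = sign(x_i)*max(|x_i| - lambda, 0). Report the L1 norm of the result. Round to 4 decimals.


Soft-thresholding with lambda = 1.01:
prox(2.4191) = sign(2.4191)*max(|2.4191| - 1.01, 0) = 1.4091
prox(5.6807) = sign(5.6807)*max(|5.6807| - 1.01, 0) = 4.6707
prox(5.059) = sign(5.059)*max(|5.059| - 1.01, 0) = 4.049
prox(8.8874) = sign(8.8874)*max(|8.8874| - 1.01, 0) = 7.8774
prox(x) = [1.4091, 4.6707, 4.049, 7.8774]
||prox(x)||_1 = 1.4091 + 4.6707 + 4.049 + 7.8774 = 18.0062


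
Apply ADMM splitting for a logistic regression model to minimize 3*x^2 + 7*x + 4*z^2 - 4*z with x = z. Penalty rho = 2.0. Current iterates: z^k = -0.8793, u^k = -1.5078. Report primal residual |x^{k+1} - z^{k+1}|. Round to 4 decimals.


ADMM iteration with rho = 2.0, z^k = -0.8793, u^k = -1.5078
Step 1: x-update.
Minimize 3*x^2 + 7*x + (2.0/2)*(x + 0.8793 - 1.5078)^2
FOC: (2*3 + 2.0)*x = -7 + 2.0*(-0.8793 + 1.5078)
x^{k+1} = -0.7179
Step 2: z-update.
Minimize 4*z^2 - 4*z + (2.0/2)*(-0.7179 - z - 1.5078)^2
FOC: (2*4 + 2.0)*z = 4 + 2.0*(-0.7179 - 1.5078)
z^{k+1} = -0.0451
Step 3: u-update.
u^{k+1} = -1.5078 - 0.7179 + 0.0451 = -2.1805
Step 4: Primal residual = |-0.7179 + 0.0451| = 0.6727


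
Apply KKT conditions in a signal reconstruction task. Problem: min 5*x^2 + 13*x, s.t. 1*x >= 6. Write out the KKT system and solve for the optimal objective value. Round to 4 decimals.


Step 1: Try lambda = 0 (constraint inactive).
x_unc = -13/(2*5) = -1.3
Check: 1*-1.3 = -1.3 < 6 -- violated!
Step 2: Constraint must be active: 1*x = 6
x* = 6/1 = 6.0
lambda = (2*5*6.0 + 13)/1 = 73.0
Step 3: Compute optimal value.
f(x*) = 5*6.0^2 + 13*6.0 = 258.0
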